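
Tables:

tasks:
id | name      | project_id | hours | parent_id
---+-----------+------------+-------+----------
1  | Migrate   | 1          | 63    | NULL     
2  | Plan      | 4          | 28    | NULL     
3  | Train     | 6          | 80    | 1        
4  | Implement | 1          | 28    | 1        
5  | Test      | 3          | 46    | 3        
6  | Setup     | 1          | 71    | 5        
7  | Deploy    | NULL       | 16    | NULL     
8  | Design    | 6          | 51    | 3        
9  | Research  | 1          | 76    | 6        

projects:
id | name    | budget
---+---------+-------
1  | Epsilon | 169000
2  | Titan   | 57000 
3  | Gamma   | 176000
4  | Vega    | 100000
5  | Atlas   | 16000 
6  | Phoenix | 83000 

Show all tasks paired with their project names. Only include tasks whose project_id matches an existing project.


INNER JOIN keeps only tasks rows whose project_id matches an id in projects. Walk through each task:
  - task 1 (Migrate): project_id=1 -> matches Epsilon
  - task 2 (Plan): project_id=4 -> matches Vega
  - task 3 (Train): project_id=6 -> matches Phoenix
  - task 4 (Implement): project_id=1 -> matches Epsilon
  - task 5 (Test): project_id=3 -> matches Gamma
  - task 6 (Setup): project_id=1 -> matches Epsilon
  - task 7 (Deploy): project_id=NULL, no match -> dropped
  - task 8 (Design): project_id=6 -> matches Phoenix
  - task 9 (Research): project_id=1 -> matches Epsilon
So 1 of 9 rows is dropped.

SQL:
SELECT a.name, b.name AS project
FROM tasks a
INNER JOIN projects b ON a.project_id = b.id

Result:
name      | project
----------+--------
Migrate   | Epsilon
Plan      | Vega   
Train     | Phoenix
Implement | Epsilon
Test      | Gamma  
Setup     | Epsilon
Design    | Phoenix
Research  | Epsilon


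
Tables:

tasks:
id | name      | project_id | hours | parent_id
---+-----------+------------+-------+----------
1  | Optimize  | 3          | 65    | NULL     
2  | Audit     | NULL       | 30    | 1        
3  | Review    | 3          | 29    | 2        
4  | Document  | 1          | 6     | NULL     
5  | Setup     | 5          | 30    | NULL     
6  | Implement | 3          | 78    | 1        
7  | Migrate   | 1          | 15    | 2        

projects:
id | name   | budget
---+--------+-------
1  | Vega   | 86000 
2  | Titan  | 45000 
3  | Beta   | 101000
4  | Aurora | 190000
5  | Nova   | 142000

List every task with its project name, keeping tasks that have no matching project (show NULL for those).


LEFT JOIN keeps every row from tasks (the left table); where project_id has no match in projects, the project columns become NULL. Walk through each task:
  - task 1 (Optimize): project_id=3 -> matches Beta
  - task 2 (Audit): project_id=NULL, no match -> kept with NULL
  - task 3 (Review): project_id=3 -> matches Beta
  - task 4 (Document): project_id=1 -> matches Vega
  - task 5 (Setup): project_id=5 -> matches Nova
  - task 6 (Implement): project_id=3 -> matches Beta
  - task 7 (Migrate): project_id=1 -> matches Vega
All 7 rows appear; 1 has NULL project.

SQL:
SELECT a.name, b.name AS project
FROM tasks a
LEFT JOIN projects b ON a.project_id = b.id

Result:
name      | project
----------+--------
Optimize  | Beta   
Audit     | NULL   
Review    | Beta   
Document  | Vega   
Setup     | Nova   
Implement | Beta   
Migrate   | Vega   


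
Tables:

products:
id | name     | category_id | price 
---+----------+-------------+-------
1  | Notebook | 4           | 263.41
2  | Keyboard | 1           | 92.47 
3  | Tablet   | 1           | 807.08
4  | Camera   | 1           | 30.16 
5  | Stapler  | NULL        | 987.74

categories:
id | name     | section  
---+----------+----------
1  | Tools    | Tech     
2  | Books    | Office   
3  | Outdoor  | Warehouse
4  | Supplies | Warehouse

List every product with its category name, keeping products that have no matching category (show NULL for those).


LEFT JOIN keeps every row from products (the left table); where category_id has no match in categories, the category columns become NULL. Walk through each product:
  - product 1 (Notebook): category_id=4 -> matches Supplies
  - product 2 (Keyboard): category_id=1 -> matches Tools
  - product 3 (Tablet): category_id=1 -> matches Tools
  - product 4 (Camera): category_id=1 -> matches Tools
  - product 5 (Stapler): category_id=NULL, no match -> kept with NULL
All 5 rows appear; 1 has NULL category.

SQL:
SELECT a.name, b.name AS category
FROM products a
LEFT JOIN categories b ON a.category_id = b.id

Result:
name     | category
---------+---------
Notebook | Supplies
Keyboard | Tools   
Tablet   | Tools   
Camera   | Tools   
Stapler  | NULL    


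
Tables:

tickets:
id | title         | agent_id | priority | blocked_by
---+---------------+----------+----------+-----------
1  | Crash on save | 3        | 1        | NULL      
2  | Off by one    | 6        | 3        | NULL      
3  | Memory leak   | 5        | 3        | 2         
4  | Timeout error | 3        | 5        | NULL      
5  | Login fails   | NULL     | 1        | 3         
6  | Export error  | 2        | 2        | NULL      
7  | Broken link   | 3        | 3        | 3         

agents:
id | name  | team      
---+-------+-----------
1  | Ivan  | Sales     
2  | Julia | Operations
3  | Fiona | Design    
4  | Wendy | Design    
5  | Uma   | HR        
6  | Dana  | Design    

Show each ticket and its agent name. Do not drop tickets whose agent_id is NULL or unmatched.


LEFT JOIN keeps every row from tickets (the left table); where agent_id has no match in agents, the agent columns become NULL. Walk through each ticket:
  - ticket 1 (Crash on save): agent_id=3 -> matches Fiona
  - ticket 2 (Off by one): agent_id=6 -> matches Dana
  - ticket 3 (Memory leak): agent_id=5 -> matches Uma
  - ticket 4 (Timeout error): agent_id=3 -> matches Fiona
  - ticket 5 (Login fails): agent_id=NULL, no match -> kept with NULL
  - ticket 6 (Export error): agent_id=2 -> matches Julia
  - ticket 7 (Broken link): agent_id=3 -> matches Fiona
All 7 rows appear; 1 has NULL agent.

SQL:
SELECT a.title, b.name AS agent
FROM tickets a
LEFT JOIN agents b ON a.agent_id = b.id

Result:
title         | agent
--------------+------
Crash on save | Fiona
Off by one    | Dana 
Memory leak   | Uma  
Timeout error | Fiona
Login fails   | NULL 
Export error  | Julia
Broken link   | Fiona


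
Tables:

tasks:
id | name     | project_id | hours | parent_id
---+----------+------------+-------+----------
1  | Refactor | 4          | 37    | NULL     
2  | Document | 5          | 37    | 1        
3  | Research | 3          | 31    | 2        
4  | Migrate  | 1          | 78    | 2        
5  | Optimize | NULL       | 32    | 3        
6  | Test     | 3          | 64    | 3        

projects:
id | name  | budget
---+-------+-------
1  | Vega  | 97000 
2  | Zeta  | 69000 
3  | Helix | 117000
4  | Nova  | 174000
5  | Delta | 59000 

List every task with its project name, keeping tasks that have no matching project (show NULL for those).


LEFT JOIN keeps every row from tasks (the left table); where project_id has no match in projects, the project columns become NULL. Walk through each task:
  - task 1 (Refactor): project_id=4 -> matches Nova
  - task 2 (Document): project_id=5 -> matches Delta
  - task 3 (Research): project_id=3 -> matches Helix
  - task 4 (Migrate): project_id=1 -> matches Vega
  - task 5 (Optimize): project_id=NULL, no match -> kept with NULL
  - task 6 (Test): project_id=3 -> matches Helix
All 6 rows appear; 1 has NULL project.

SQL:
SELECT a.name, b.name AS project
FROM tasks a
LEFT JOIN projects b ON a.project_id = b.id

Result:
name     | project
---------+--------
Refactor | Nova   
Document | Delta  
Research | Helix  
Migrate  | Vega   
Optimize | NULL   
Test     | Helix  


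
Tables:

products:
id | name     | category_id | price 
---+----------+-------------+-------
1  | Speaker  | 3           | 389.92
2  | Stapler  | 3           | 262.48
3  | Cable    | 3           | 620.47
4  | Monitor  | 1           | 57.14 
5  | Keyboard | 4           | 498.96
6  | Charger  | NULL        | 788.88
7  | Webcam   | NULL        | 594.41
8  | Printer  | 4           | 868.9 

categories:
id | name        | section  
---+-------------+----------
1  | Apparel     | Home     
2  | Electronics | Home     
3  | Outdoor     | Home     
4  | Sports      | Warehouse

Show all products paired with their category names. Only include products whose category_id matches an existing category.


INNER JOIN keeps only products rows whose category_id matches an id in categories. Walk through each product:
  - product 1 (Speaker): category_id=3 -> matches Outdoor
  - product 2 (Stapler): category_id=3 -> matches Outdoor
  - product 3 (Cable): category_id=3 -> matches Outdoor
  - product 4 (Monitor): category_id=1 -> matches Apparel
  - product 5 (Keyboard): category_id=4 -> matches Sports
  - product 6 (Charger): category_id=NULL, no match -> dropped
  - product 7 (Webcam): category_id=NULL, no match -> dropped
  - product 8 (Printer): category_id=4 -> matches Sports
So 2 of 8 rows are dropped.

SQL:
SELECT a.name, b.name AS category
FROM products a
INNER JOIN categories b ON a.category_id = b.id

Result:
name     | category
---------+---------
Speaker  | Outdoor 
Stapler  | Outdoor 
Cable    | Outdoor 
Monitor  | Apparel 
Keyboard | Sports  
Printer  | Sports  


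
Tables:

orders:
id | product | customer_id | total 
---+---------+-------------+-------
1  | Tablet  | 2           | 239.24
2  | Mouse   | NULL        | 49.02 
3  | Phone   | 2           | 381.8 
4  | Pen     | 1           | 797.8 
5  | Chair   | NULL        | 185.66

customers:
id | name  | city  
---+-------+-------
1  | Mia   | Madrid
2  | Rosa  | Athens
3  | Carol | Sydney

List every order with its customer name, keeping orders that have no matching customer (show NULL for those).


LEFT JOIN keeps every row from orders (the left table); where customer_id has no match in customers, the customer columns become NULL. Walk through each order:
  - order 1 (Tablet): customer_id=2 -> matches Rosa
  - order 2 (Mouse): customer_id=NULL, no match -> kept with NULL
  - order 3 (Phone): customer_id=2 -> matches Rosa
  - order 4 (Pen): customer_id=1 -> matches Mia
  - order 5 (Chair): customer_id=NULL, no match -> kept with NULL
All 5 rows appear; 2 have NULL customer.

SQL:
SELECT a.product, b.name AS customer
FROM orders a
LEFT JOIN customers b ON a.customer_id = b.id

Result:
product | customer
--------+---------
Tablet  | Rosa    
Mouse   | NULL    
Phone   | Rosa    
Pen     | Mia     
Chair   | NULL    


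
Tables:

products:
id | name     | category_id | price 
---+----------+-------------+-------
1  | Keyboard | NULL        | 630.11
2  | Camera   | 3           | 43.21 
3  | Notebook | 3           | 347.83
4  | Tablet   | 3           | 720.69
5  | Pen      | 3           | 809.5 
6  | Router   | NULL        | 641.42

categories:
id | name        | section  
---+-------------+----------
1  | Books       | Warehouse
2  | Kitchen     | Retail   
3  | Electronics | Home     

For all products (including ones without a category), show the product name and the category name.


LEFT JOIN keeps every row from products (the left table); where category_id has no match in categories, the category columns become NULL. Walk through each product:
  - product 1 (Keyboard): category_id=NULL, no match -> kept with NULL
  - product 2 (Camera): category_id=3 -> matches Electronics
  - product 3 (Notebook): category_id=3 -> matches Electronics
  - product 4 (Tablet): category_id=3 -> matches Electronics
  - product 5 (Pen): category_id=3 -> matches Electronics
  - product 6 (Router): category_id=NULL, no match -> kept with NULL
All 6 rows appear; 2 have NULL category.

SQL:
SELECT a.name, b.name AS category
FROM products a
LEFT JOIN categories b ON a.category_id = b.id

Result:
name     | category   
---------+------------
Keyboard | NULL       
Camera   | Electronics
Notebook | Electronics
Tablet   | Electronics
Pen      | Electronics
Router   | NULL       


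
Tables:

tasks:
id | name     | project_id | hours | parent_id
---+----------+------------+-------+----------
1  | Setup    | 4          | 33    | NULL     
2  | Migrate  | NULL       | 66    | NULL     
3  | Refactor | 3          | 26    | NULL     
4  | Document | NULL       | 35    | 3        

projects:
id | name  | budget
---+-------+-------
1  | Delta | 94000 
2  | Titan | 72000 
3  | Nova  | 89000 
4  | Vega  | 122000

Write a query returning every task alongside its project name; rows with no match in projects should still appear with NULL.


LEFT JOIN keeps every row from tasks (the left table); where project_id has no match in projects, the project columns become NULL. Walk through each task:
  - task 1 (Setup): project_id=4 -> matches Vega
  - task 2 (Migrate): project_id=NULL, no match -> kept with NULL
  - task 3 (Refactor): project_id=3 -> matches Nova
  - task 4 (Document): project_id=NULL, no match -> kept with NULL
All 4 rows appear; 2 have NULL project.

SQL:
SELECT a.name, b.name AS project
FROM tasks a
LEFT JOIN projects b ON a.project_id = b.id

Result:
name     | project
---------+--------
Setup    | Vega   
Migrate  | NULL   
Refactor | Nova   
Document | NULL   


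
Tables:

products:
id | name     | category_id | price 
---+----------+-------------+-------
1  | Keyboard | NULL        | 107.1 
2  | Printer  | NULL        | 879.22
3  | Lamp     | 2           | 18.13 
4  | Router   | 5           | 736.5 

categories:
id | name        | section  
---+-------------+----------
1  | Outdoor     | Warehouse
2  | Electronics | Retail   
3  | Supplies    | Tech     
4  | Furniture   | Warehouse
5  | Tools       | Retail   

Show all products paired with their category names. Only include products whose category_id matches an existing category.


INNER JOIN keeps only products rows whose category_id matches an id in categories. Walk through each product:
  - product 1 (Keyboard): category_id=NULL, no match -> dropped
  - product 2 (Printer): category_id=NULL, no match -> dropped
  - product 3 (Lamp): category_id=2 -> matches Electronics
  - product 4 (Router): category_id=5 -> matches Tools
So 2 of 4 rows are dropped.

SQL:
SELECT a.name, b.name AS category
FROM products a
INNER JOIN categories b ON a.category_id = b.id

Result:
name   | category   
-------+------------
Lamp   | Electronics
Router | Tools      


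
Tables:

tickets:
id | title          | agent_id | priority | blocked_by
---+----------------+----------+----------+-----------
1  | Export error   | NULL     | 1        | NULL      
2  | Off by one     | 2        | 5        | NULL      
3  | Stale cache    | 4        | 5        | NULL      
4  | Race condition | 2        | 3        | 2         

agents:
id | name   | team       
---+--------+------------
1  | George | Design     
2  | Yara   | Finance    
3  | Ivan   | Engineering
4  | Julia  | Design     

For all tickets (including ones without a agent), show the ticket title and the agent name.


LEFT JOIN keeps every row from tickets (the left table); where agent_id has no match in agents, the agent columns become NULL. Walk through each ticket:
  - ticket 1 (Export error): agent_id=NULL, no match -> kept with NULL
  - ticket 2 (Off by one): agent_id=2 -> matches Yara
  - ticket 3 (Stale cache): agent_id=4 -> matches Julia
  - ticket 4 (Race condition): agent_id=2 -> matches Yara
All 4 rows appear; 1 has NULL agent.

SQL:
SELECT a.title, b.name AS agent
FROM tickets a
LEFT JOIN agents b ON a.agent_id = b.id

Result:
title          | agent
---------------+------
Export error   | NULL 
Off by one     | Yara 
Stale cache    | Julia
Race condition | Yara 


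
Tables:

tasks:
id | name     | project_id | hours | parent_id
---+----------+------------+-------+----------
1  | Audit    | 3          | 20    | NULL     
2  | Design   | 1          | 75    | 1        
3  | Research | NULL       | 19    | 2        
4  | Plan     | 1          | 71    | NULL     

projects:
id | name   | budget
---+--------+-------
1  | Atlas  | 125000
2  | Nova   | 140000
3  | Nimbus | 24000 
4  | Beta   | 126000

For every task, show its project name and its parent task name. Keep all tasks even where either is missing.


Two LEFT JOINs from the same base table tasks: one to projects via project_id, one to tasks itself via parent_id. Both are LEFT so every task is preserved.
Match against projects:
  - task 1 (Audit): project_id=3 -> matches Nimbus
  - task 2 (Design): project_id=1 -> matches Atlas
  - task 3 (Research): project_id=NULL, no match -> kept with NULL
  - task 4 (Plan): project_id=1 -> matches Atlas
Match against tasks (self):
  - task 1 (Audit): parent_id=NULL -> NULL
  - task 2 (Design): parent_id=1 -> Audit
  - task 3 (Research): parent_id=2 -> Design
  - task 4 (Plan): parent_id=NULL -> NULL

SQL:
SELECT a.name, b.name AS project, c.name AS parent
FROM tasks a
LEFT JOIN projects b ON a.project_id = b.id
LEFT JOIN tasks c ON a.parent_id = c.id

Result:
name     | project | parent
---------+---------+-------
Audit    | Nimbus  | NULL  
Design   | Atlas   | Audit 
Research | NULL    | Design
Plan     | Atlas   | NULL  


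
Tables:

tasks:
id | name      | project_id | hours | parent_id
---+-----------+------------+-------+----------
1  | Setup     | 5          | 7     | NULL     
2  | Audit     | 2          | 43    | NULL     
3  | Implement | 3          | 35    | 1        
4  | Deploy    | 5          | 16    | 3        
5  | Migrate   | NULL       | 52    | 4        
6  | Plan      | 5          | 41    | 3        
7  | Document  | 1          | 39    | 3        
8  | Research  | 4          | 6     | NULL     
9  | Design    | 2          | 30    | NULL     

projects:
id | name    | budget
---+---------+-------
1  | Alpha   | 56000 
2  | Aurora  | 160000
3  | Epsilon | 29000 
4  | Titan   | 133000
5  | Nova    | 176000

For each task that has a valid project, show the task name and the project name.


INNER JOIN keeps only tasks rows whose project_id matches an id in projects. Walk through each task:
  - task 1 (Setup): project_id=5 -> matches Nova
  - task 2 (Audit): project_id=2 -> matches Aurora
  - task 3 (Implement): project_id=3 -> matches Epsilon
  - task 4 (Deploy): project_id=5 -> matches Nova
  - task 5 (Migrate): project_id=NULL, no match -> dropped
  - task 6 (Plan): project_id=5 -> matches Nova
  - task 7 (Document): project_id=1 -> matches Alpha
  - task 8 (Research): project_id=4 -> matches Titan
  - task 9 (Design): project_id=2 -> matches Aurora
So 1 of 9 rows is dropped.

SQL:
SELECT a.name, b.name AS project
FROM tasks a
INNER JOIN projects b ON a.project_id = b.id

Result:
name      | project
----------+--------
Setup     | Nova   
Audit     | Aurora 
Implement | Epsilon
Deploy    | Nova   
Plan      | Nova   
Document  | Alpha  
Research  | Titan  
Design    | Aurora 


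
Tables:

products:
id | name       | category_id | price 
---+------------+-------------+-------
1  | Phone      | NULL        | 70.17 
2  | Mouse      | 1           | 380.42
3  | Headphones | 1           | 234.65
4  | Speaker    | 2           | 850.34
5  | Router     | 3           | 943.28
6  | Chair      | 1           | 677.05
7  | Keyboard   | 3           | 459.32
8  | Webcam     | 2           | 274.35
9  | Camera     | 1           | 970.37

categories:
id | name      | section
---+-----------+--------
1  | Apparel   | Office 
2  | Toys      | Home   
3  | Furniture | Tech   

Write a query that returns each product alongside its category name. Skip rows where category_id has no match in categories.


INNER JOIN keeps only products rows whose category_id matches an id in categories. Walk through each product:
  - product 1 (Phone): category_id=NULL, no match -> dropped
  - product 2 (Mouse): category_id=1 -> matches Apparel
  - product 3 (Headphones): category_id=1 -> matches Apparel
  - product 4 (Speaker): category_id=2 -> matches Toys
  - product 5 (Router): category_id=3 -> matches Furniture
  - product 6 (Chair): category_id=1 -> matches Apparel
  - product 7 (Keyboard): category_id=3 -> matches Furniture
  - product 8 (Webcam): category_id=2 -> matches Toys
  - product 9 (Camera): category_id=1 -> matches Apparel
So 1 of 9 rows is dropped.

SQL:
SELECT a.name, b.name AS category
FROM products a
INNER JOIN categories b ON a.category_id = b.id

Result:
name       | category 
-----------+----------
Mouse      | Apparel  
Headphones | Apparel  
Speaker    | Toys     
Router     | Furniture
Chair      | Apparel  
Keyboard   | Furniture
Webcam     | Toys     
Camera     | Apparel  


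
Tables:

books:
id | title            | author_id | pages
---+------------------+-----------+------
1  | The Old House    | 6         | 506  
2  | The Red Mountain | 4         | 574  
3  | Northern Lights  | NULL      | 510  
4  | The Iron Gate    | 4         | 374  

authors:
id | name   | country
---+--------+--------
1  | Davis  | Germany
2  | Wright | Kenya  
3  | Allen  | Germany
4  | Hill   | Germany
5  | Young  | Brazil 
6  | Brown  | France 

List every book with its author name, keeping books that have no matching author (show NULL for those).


LEFT JOIN keeps every row from books (the left table); where author_id has no match in authors, the author columns become NULL. Walk through each book:
  - book 1 (The Old House): author_id=6 -> matches Brown
  - book 2 (The Red Mountain): author_id=4 -> matches Hill
  - book 3 (Northern Lights): author_id=NULL, no match -> kept with NULL
  - book 4 (The Iron Gate): author_id=4 -> matches Hill
All 4 rows appear; 1 has NULL author.

SQL:
SELECT a.title, b.name AS author
FROM books a
LEFT JOIN authors b ON a.author_id = b.id

Result:
title            | author
-----------------+-------
The Old House    | Brown 
The Red Mountain | Hill  
Northern Lights  | NULL  
The Iron Gate    | Hill  


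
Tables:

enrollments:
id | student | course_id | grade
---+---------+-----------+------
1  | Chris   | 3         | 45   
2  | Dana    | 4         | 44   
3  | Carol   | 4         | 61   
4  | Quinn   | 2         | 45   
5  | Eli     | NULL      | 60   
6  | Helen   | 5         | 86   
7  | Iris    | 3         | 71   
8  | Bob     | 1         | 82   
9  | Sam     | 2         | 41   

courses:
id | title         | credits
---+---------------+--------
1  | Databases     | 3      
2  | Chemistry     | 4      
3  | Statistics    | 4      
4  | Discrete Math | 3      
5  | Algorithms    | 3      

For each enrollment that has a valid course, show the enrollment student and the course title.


INNER JOIN keeps only enrollments rows whose course_id matches an id in courses. Walk through each enrollment:
  - enrollment 1 (Chris): course_id=3 -> matches Statistics
  - enrollment 2 (Dana): course_id=4 -> matches Discrete Math
  - enrollment 3 (Carol): course_id=4 -> matches Discrete Math
  - enrollment 4 (Quinn): course_id=2 -> matches Chemistry
  - enrollment 5 (Eli): course_id=NULL, no match -> dropped
  - enrollment 6 (Helen): course_id=5 -> matches Algorithms
  - enrollment 7 (Iris): course_id=3 -> matches Statistics
  - enrollment 8 (Bob): course_id=1 -> matches Databases
  - enrollment 9 (Sam): course_id=2 -> matches Chemistry
So 1 of 9 rows is dropped.

SQL:
SELECT a.student, b.title AS course
FROM enrollments a
INNER JOIN courses b ON a.course_id = b.id

Result:
student | course       
--------+--------------
Chris   | Statistics   
Dana    | Discrete Math
Carol   | Discrete Math
Quinn   | Chemistry    
Helen   | Algorithms   
Iris    | Statistics   
Bob     | Databases    
Sam     | Chemistry    


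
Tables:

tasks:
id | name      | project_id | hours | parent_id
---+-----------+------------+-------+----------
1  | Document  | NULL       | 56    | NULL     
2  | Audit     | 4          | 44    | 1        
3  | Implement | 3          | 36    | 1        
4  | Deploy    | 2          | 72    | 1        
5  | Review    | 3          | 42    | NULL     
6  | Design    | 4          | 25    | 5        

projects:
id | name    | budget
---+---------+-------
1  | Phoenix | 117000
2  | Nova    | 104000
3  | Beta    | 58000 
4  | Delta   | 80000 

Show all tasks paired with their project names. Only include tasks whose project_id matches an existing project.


INNER JOIN keeps only tasks rows whose project_id matches an id in projects. Walk through each task:
  - task 1 (Document): project_id=NULL, no match -> dropped
  - task 2 (Audit): project_id=4 -> matches Delta
  - task 3 (Implement): project_id=3 -> matches Beta
  - task 4 (Deploy): project_id=2 -> matches Nova
  - task 5 (Review): project_id=3 -> matches Beta
  - task 6 (Design): project_id=4 -> matches Delta
So 1 of 6 rows is dropped.

SQL:
SELECT a.name, b.name AS project
FROM tasks a
INNER JOIN projects b ON a.project_id = b.id

Result:
name      | project
----------+--------
Audit     | Delta  
Implement | Beta   
Deploy    | Nova   
Review    | Beta   
Design    | Delta  


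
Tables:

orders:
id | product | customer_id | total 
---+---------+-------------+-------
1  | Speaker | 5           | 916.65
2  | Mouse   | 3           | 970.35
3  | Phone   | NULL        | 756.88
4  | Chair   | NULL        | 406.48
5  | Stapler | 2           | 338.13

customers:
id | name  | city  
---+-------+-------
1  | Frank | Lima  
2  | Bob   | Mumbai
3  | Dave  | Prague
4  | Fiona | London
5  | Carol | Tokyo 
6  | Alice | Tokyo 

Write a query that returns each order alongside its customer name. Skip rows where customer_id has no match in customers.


INNER JOIN keeps only orders rows whose customer_id matches an id in customers. Walk through each order:
  - order 1 (Speaker): customer_id=5 -> matches Carol
  - order 2 (Mouse): customer_id=3 -> matches Dave
  - order 3 (Phone): customer_id=NULL, no match -> dropped
  - order 4 (Chair): customer_id=NULL, no match -> dropped
  - order 5 (Stapler): customer_id=2 -> matches Bob
So 2 of 5 rows are dropped.

SQL:
SELECT a.product, b.name AS customer
FROM orders a
INNER JOIN customers b ON a.customer_id = b.id

Result:
product | customer
--------+---------
Speaker | Carol   
Mouse   | Dave    
Stapler | Bob     


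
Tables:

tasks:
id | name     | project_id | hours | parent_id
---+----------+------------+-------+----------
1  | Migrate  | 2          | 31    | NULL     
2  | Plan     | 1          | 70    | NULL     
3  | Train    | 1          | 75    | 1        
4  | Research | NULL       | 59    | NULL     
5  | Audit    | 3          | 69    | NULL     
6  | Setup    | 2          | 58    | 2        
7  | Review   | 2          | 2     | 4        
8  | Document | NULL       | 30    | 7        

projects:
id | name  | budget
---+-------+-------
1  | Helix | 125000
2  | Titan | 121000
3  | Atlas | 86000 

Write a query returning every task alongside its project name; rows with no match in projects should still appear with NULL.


LEFT JOIN keeps every row from tasks (the left table); where project_id has no match in projects, the project columns become NULL. Walk through each task:
  - task 1 (Migrate): project_id=2 -> matches Titan
  - task 2 (Plan): project_id=1 -> matches Helix
  - task 3 (Train): project_id=1 -> matches Helix
  - task 4 (Research): project_id=NULL, no match -> kept with NULL
  - task 5 (Audit): project_id=3 -> matches Atlas
  - task 6 (Setup): project_id=2 -> matches Titan
  - task 7 (Review): project_id=2 -> matches Titan
  - task 8 (Document): project_id=NULL, no match -> kept with NULL
All 8 rows appear; 2 have NULL project.

SQL:
SELECT a.name, b.name AS project
FROM tasks a
LEFT JOIN projects b ON a.project_id = b.id

Result:
name     | project
---------+--------
Migrate  | Titan  
Plan     | Helix  
Train    | Helix  
Research | NULL   
Audit    | Atlas  
Setup    | Titan  
Review   | Titan  
Document | NULL   


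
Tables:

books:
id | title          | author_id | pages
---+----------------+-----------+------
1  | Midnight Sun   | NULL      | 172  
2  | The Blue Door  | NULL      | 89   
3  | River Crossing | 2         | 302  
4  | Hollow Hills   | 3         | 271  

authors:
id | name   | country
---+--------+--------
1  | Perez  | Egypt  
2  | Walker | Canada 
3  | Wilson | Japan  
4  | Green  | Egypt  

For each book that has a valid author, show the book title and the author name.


INNER JOIN keeps only books rows whose author_id matches an id in authors. Walk through each book:
  - book 1 (Midnight Sun): author_id=NULL, no match -> dropped
  - book 2 (The Blue Door): author_id=NULL, no match -> dropped
  - book 3 (River Crossing): author_id=2 -> matches Walker
  - book 4 (Hollow Hills): author_id=3 -> matches Wilson
So 2 of 4 rows are dropped.

SQL:
SELECT a.title, b.name AS author
FROM books a
INNER JOIN authors b ON a.author_id = b.id

Result:
title          | author
---------------+-------
River Crossing | Walker
Hollow Hills   | Wilson


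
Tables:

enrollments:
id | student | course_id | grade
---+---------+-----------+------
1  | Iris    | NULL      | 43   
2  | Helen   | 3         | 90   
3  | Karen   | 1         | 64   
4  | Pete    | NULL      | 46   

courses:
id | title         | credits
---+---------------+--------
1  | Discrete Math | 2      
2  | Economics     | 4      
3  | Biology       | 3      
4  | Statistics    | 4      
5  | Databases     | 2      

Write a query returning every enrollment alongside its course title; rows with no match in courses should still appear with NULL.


LEFT JOIN keeps every row from enrollments (the left table); where course_id has no match in courses, the course columns become NULL. Walk through each enrollment:
  - enrollment 1 (Iris): course_id=NULL, no match -> kept with NULL
  - enrollment 2 (Helen): course_id=3 -> matches Biology
  - enrollment 3 (Karen): course_id=1 -> matches Discrete Math
  - enrollment 4 (Pete): course_id=NULL, no match -> kept with NULL
All 4 rows appear; 2 have NULL course.

SQL:
SELECT a.student, b.title AS course
FROM enrollments a
LEFT JOIN courses b ON a.course_id = b.id

Result:
student | course       
--------+--------------
Iris    | NULL         
Helen   | Biology      
Karen   | Discrete Math
Pete    | NULL         


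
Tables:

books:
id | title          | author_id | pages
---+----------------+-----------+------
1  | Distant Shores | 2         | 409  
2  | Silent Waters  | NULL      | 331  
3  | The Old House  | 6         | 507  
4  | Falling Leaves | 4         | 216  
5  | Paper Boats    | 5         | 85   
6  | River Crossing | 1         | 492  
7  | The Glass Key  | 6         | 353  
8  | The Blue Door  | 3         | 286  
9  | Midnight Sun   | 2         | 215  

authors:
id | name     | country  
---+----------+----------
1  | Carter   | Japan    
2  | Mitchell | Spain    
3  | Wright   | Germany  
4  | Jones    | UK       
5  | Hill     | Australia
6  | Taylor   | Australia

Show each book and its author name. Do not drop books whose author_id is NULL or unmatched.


LEFT JOIN keeps every row from books (the left table); where author_id has no match in authors, the author columns become NULL. Walk through each book:
  - book 1 (Distant Shores): author_id=2 -> matches Mitchell
  - book 2 (Silent Waters): author_id=NULL, no match -> kept with NULL
  - book 3 (The Old House): author_id=6 -> matches Taylor
  - book 4 (Falling Leaves): author_id=4 -> matches Jones
  - book 5 (Paper Boats): author_id=5 -> matches Hill
  - book 6 (River Crossing): author_id=1 -> matches Carter
  - book 7 (The Glass Key): author_id=6 -> matches Taylor
  - book 8 (The Blue Door): author_id=3 -> matches Wright
  - book 9 (Midnight Sun): author_id=2 -> matches Mitchell
All 9 rows appear; 1 has NULL author.

SQL:
SELECT a.title, b.name AS author
FROM books a
LEFT JOIN authors b ON a.author_id = b.id

Result:
title          | author  
---------------+---------
Distant Shores | Mitchell
Silent Waters  | NULL    
The Old House  | Taylor  
Falling Leaves | Jones   
Paper Boats    | Hill    
River Crossing | Carter  
The Glass Key  | Taylor  
The Blue Door  | Wright  
Midnight Sun   | Mitchell


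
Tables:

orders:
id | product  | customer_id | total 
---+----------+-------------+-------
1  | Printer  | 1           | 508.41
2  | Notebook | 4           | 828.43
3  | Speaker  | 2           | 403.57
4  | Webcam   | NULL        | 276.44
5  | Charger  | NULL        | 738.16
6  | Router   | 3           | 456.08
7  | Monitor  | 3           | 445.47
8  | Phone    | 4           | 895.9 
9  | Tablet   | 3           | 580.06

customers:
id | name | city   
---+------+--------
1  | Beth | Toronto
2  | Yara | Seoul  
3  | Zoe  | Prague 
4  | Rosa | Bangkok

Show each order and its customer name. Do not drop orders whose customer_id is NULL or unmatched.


LEFT JOIN keeps every row from orders (the left table); where customer_id has no match in customers, the customer columns become NULL. Walk through each order:
  - order 1 (Printer): customer_id=1 -> matches Beth
  - order 2 (Notebook): customer_id=4 -> matches Rosa
  - order 3 (Speaker): customer_id=2 -> matches Yara
  - order 4 (Webcam): customer_id=NULL, no match -> kept with NULL
  - order 5 (Charger): customer_id=NULL, no match -> kept with NULL
  - order 6 (Router): customer_id=3 -> matches Zoe
  - order 7 (Monitor): customer_id=3 -> matches Zoe
  - order 8 (Phone): customer_id=4 -> matches Rosa
  - order 9 (Tablet): customer_id=3 -> matches Zoe
All 9 rows appear; 2 have NULL customer.

SQL:
SELECT a.product, b.name AS customer
FROM orders a
LEFT JOIN customers b ON a.customer_id = b.id

Result:
product  | customer
---------+---------
Printer  | Beth    
Notebook | Rosa    
Speaker  | Yara    
Webcam   | NULL    
Charger  | NULL    
Router   | Zoe     
Monitor  | Zoe     
Phone    | Rosa    
Tablet   | Zoe     


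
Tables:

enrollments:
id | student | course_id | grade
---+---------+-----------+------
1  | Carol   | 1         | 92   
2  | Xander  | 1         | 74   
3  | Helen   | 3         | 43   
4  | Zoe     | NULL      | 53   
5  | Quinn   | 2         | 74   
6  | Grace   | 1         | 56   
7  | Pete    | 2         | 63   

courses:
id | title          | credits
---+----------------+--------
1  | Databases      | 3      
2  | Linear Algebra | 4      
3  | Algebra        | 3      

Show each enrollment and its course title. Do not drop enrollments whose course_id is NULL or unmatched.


LEFT JOIN keeps every row from enrollments (the left table); where course_id has no match in courses, the course columns become NULL. Walk through each enrollment:
  - enrollment 1 (Carol): course_id=1 -> matches Databases
  - enrollment 2 (Xander): course_id=1 -> matches Databases
  - enrollment 3 (Helen): course_id=3 -> matches Algebra
  - enrollment 4 (Zoe): course_id=NULL, no match -> kept with NULL
  - enrollment 5 (Quinn): course_id=2 -> matches Linear Algebra
  - enrollment 6 (Grace): course_id=1 -> matches Databases
  - enrollment 7 (Pete): course_id=2 -> matches Linear Algebra
All 7 rows appear; 1 has NULL course.

SQL:
SELECT a.student, b.title AS course
FROM enrollments a
LEFT JOIN courses b ON a.course_id = b.id

Result:
student | course        
--------+---------------
Carol   | Databases     
Xander  | Databases     
Helen   | Algebra       
Zoe     | NULL          
Quinn   | Linear Algebra
Grace   | Databases     
Pete    | Linear Algebra


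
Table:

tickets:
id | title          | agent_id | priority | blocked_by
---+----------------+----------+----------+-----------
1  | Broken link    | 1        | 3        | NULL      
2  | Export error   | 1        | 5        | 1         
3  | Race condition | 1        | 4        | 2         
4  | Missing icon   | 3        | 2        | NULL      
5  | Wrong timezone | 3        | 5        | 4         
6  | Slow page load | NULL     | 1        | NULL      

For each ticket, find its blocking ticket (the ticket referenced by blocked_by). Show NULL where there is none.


This is a self-join: tickets is joined to a second copy of itself, matching each row's blocked_by to another row's id. Use LEFT JOIN so rows with blocked_by=NULL are kept.
  - ticket 1 (Broken link): blocked_by=NULL -> NULL
  - ticket 2 (Export error): blocked_by=1 -> Broken link
  - ticket 3 (Race condition): blocked_by=2 -> Export error
  - ticket 4 (Missing icon): blocked_by=NULL -> NULL
  - ticket 5 (Wrong timezone): blocked_by=4 -> Missing icon
  - ticket 6 (Slow page load): blocked_by=NULL -> NULL

SQL:
SELECT a.title AS item, b.title AS blocked_by
FROM tickets a
LEFT JOIN tickets b ON a.blocked_by = b.id

Result:
item           | blocked_by  
---------------+-------------
Broken link    | NULL        
Export error   | Broken link 
Race condition | Export error
Missing icon   | NULL        
Wrong timezone | Missing icon
Slow page load | NULL        


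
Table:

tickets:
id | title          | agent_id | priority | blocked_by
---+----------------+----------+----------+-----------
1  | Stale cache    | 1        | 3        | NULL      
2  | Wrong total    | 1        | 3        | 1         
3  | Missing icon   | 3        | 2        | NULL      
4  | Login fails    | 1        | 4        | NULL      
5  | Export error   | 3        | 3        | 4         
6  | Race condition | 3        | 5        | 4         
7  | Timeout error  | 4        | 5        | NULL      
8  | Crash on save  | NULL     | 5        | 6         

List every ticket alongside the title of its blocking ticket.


This is a self-join: tickets is joined to a second copy of itself, matching each row's blocked_by to another row's id. Use LEFT JOIN so rows with blocked_by=NULL are kept.
  - ticket 1 (Stale cache): blocked_by=NULL -> NULL
  - ticket 2 (Wrong total): blocked_by=1 -> Stale cache
  - ticket 3 (Missing icon): blocked_by=NULL -> NULL
  - ticket 4 (Login fails): blocked_by=NULL -> NULL
  - ticket 5 (Export error): blocked_by=4 -> Login fails
  - ticket 6 (Race condition): blocked_by=4 -> Login fails
  - ticket 7 (Timeout error): blocked_by=NULL -> NULL
  - ticket 8 (Crash on save): blocked_by=6 -> Race condition

SQL:
SELECT a.title AS item, b.title AS blocked_by
FROM tickets a
LEFT JOIN tickets b ON a.blocked_by = b.id

Result:
item           | blocked_by    
---------------+---------------
Stale cache    | NULL          
Wrong total    | Stale cache   
Missing icon   | NULL          
Login fails    | NULL          
Export error   | Login fails   
Race condition | Login fails   
Timeout error  | NULL          
Crash on save  | Race condition


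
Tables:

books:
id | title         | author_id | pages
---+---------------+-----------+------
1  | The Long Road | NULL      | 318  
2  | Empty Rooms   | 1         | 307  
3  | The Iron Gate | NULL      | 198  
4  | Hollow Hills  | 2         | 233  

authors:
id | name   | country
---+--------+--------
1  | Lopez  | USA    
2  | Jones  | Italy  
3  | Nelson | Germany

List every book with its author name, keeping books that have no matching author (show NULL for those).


LEFT JOIN keeps every row from books (the left table); where author_id has no match in authors, the author columns become NULL. Walk through each book:
  - book 1 (The Long Road): author_id=NULL, no match -> kept with NULL
  - book 2 (Empty Rooms): author_id=1 -> matches Lopez
  - book 3 (The Iron Gate): author_id=NULL, no match -> kept with NULL
  - book 4 (Hollow Hills): author_id=2 -> matches Jones
All 4 rows appear; 2 have NULL author.

SQL:
SELECT a.title, b.name AS author
FROM books a
LEFT JOIN authors b ON a.author_id = b.id

Result:
title         | author
--------------+-------
The Long Road | NULL  
Empty Rooms   | Lopez 
The Iron Gate | NULL  
Hollow Hills  | Jones 


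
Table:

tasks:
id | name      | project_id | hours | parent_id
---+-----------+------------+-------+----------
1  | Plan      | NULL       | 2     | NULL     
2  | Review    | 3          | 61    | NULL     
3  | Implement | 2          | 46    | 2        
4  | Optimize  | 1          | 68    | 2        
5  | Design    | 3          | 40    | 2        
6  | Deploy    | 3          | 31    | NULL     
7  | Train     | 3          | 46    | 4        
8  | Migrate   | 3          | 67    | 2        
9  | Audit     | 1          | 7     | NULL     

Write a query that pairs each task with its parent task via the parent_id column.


This is a self-join: tasks is joined to a second copy of itself, matching each row's parent_id to another row's id. Use LEFT JOIN so rows with parent_id=NULL are kept.
  - task 1 (Plan): parent_id=NULL -> NULL
  - task 2 (Review): parent_id=NULL -> NULL
  - task 3 (Implement): parent_id=2 -> Review
  - task 4 (Optimize): parent_id=2 -> Review
  - task 5 (Design): parent_id=2 -> Review
  - task 6 (Deploy): parent_id=NULL -> NULL
  - task 7 (Train): parent_id=4 -> Optimize
  - task 8 (Migrate): parent_id=2 -> Review
  - task 9 (Audit): parent_id=NULL -> NULL

SQL:
SELECT a.name AS item, b.name AS parent
FROM tasks a
LEFT JOIN tasks b ON a.parent_id = b.id

Result:
item      | parent  
----------+---------
Plan      | NULL    
Review    | NULL    
Implement | Review  
Optimize  | Review  
Design    | Review  
Deploy    | NULL    
Train     | Optimize
Migrate   | Review  
Audit     | NULL    
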